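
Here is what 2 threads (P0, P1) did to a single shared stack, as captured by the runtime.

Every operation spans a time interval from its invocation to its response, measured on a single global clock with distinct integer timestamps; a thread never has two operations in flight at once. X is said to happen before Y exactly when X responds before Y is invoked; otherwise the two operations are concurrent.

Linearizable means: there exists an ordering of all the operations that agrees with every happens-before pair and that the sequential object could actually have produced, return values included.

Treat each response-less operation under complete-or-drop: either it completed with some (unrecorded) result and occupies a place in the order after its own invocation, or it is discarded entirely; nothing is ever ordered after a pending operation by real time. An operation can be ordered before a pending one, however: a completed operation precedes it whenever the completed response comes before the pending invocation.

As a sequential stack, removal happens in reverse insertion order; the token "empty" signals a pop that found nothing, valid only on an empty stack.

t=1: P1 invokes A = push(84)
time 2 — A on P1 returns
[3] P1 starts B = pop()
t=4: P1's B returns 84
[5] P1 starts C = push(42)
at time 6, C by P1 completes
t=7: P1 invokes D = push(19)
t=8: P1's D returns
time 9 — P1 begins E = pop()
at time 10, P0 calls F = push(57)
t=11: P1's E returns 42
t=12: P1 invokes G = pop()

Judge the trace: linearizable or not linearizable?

not linearizable

already the first 11 events (up to E's response at time 11) admit no linearization; the first 10 still do
the completed operations (5 total) allow one real-time order; the stack replay rejects it
every completion of the 1 pending operation (F) was checked; none linearizes
sample order A, B, C, D, E (pending dropped) stalls at step 5 — E pop() → 42 has no legal effect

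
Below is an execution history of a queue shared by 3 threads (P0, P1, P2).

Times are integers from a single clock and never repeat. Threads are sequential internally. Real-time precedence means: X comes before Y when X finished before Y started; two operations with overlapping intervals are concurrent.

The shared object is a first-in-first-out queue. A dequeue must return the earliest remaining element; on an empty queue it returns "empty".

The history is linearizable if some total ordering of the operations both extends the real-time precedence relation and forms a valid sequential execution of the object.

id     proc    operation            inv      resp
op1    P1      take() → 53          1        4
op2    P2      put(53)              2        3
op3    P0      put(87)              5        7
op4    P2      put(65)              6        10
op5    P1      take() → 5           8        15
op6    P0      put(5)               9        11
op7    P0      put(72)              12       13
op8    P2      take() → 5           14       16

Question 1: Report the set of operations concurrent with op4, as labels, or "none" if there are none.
overlap test against op4 [6,10]: concurrent iff the interval meets 6..10
op1 [1,4]: before
op2 [2,3]: before
op3 [5,7]: concurrent
op5 [8,15]: concurrent
op6 [9,11]: concurrent
op7 [12,13]: after
op8 [14,16]: after

op3, op5, op6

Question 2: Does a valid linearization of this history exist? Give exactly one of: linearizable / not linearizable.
events 1..15 are fine; event 16 — the response of op8 at time 16 — makes the prefix non-linearizable
the 8 completed operations admit 28 real-time orders; each fails the queue replay
take op1, op2, op3, op4, op5, op6, op7, op8: step 1 already fails, because op1 take() → 53 cannot occur there
take op1, op2, op3, op4, op6, op5, op7, op8: step 1 already fails, because op1 take() → 53 cannot occur there

not linearizable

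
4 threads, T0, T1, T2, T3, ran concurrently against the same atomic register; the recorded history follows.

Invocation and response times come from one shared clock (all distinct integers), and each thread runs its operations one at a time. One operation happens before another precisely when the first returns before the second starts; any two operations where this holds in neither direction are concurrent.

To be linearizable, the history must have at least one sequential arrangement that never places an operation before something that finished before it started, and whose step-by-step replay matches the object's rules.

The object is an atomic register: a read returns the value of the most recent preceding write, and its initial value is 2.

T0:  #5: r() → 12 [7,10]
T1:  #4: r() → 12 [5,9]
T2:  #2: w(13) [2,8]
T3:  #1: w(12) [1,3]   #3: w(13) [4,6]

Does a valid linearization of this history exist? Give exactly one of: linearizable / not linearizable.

not linearizable

already the first 10 events (up to #5's response at time 10) admit no linearization; the first 9 still do
real-time-consistent orders of the 5 completed operations: 15 — all fail the atomic register replay
take #1, #2, #3, #4, #5: step 4 already fails, because #4 r() → 12 cannot occur there
take #1, #2, #3, #5, #4: step 4 already fails, because #5 r() → 12 cannot occur there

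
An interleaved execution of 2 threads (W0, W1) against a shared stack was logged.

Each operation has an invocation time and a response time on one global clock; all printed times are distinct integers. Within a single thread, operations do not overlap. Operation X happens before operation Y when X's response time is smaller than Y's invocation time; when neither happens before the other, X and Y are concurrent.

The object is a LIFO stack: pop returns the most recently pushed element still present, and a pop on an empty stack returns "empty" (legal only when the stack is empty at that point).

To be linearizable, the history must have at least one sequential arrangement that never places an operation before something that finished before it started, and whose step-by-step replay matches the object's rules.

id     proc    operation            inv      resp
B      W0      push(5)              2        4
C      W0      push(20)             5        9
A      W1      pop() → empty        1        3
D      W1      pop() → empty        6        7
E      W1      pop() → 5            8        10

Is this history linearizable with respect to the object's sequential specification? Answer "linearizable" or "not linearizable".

through event 6 a valid linearization exists; event 7 (D responding at time 7) ends that
2 orders of the 3 completed stack ops respect real time; none is legal
completion choices over the 1 pending operation (C) were checked; none helps
one such order, A, B, D (pending dropped), breaks at step 3 where D pop() → empty is illegal
one such order, B, A, D (pending dropped), breaks at step 2 where A pop() → empty is illegal

not linearizable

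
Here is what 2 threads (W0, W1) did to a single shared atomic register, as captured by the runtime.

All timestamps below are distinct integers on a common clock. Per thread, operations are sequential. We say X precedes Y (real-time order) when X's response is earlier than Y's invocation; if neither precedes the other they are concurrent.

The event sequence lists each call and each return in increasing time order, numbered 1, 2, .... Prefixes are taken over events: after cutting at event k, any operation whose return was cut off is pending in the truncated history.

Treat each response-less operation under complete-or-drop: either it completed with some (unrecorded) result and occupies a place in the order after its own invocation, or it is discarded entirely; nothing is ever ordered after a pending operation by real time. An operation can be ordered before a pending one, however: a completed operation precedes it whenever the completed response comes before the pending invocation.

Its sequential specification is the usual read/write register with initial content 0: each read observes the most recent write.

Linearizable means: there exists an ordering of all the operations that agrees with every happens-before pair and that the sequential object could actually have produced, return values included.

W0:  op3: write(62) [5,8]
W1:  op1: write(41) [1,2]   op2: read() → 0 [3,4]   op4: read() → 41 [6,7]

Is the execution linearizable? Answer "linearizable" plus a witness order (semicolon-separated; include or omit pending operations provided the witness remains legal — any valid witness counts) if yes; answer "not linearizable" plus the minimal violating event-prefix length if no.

not linearizable — minimal violating prefix: 4 events

cut after 3 events: linearizable; cut after 4 events (op2 responds, time 4): not linearizable
exactly one order of the 2 completed ops respects real time; the atomic register replay fails
sample order op1, op2 stalls at step 2 — op2 read() → 0 has no legal effect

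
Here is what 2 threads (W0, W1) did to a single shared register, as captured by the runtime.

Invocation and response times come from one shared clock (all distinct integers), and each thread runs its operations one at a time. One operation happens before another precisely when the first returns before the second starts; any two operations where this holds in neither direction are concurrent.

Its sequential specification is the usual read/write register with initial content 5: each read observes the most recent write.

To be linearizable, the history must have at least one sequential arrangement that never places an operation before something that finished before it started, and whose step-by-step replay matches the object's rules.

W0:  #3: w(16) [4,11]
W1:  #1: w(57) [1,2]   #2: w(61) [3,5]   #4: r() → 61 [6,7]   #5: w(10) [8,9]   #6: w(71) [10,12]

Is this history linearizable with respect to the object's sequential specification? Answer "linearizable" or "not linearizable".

a witness: #1, #2, #4, #3, #5, #6
1. #1 w(57), leaving value 57
2. #2 w(61), leaving value 61
3. #4 r() → 61, leaving value 61
4. #3 w(16), leaving value 16
5. #5 w(10), leaving value 10
6. #6 w(71), leaving value 71

linearizable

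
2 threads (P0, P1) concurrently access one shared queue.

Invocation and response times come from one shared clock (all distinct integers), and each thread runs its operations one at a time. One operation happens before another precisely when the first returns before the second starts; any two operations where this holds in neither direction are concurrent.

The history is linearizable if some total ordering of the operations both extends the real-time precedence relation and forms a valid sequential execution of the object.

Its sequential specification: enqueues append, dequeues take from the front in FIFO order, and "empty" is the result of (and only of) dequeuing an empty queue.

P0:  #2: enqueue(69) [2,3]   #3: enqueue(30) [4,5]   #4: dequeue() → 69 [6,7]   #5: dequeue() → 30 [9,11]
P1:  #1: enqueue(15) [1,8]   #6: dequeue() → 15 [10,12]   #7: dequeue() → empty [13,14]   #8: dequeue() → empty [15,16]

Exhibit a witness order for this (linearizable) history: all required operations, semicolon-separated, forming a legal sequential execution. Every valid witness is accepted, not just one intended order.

#2; #1; #3; #4; #6; #5; #7; #8

1. #2 enqueue(69), leaving queue <69>
2. #1 enqueue(15), leaving queue <69,15>
3. #3 enqueue(30), leaving queue <69,15,30>
4. #4 dequeue() → 69, leaving queue <15,30>
5. #6 dequeue() → 15, leaving queue <30>
6. #5 dequeue() → 30, leaving queue <>
7. #7 dequeue() → empty, leaving queue <>
8. #8 dequeue() → empty, leaving queue <>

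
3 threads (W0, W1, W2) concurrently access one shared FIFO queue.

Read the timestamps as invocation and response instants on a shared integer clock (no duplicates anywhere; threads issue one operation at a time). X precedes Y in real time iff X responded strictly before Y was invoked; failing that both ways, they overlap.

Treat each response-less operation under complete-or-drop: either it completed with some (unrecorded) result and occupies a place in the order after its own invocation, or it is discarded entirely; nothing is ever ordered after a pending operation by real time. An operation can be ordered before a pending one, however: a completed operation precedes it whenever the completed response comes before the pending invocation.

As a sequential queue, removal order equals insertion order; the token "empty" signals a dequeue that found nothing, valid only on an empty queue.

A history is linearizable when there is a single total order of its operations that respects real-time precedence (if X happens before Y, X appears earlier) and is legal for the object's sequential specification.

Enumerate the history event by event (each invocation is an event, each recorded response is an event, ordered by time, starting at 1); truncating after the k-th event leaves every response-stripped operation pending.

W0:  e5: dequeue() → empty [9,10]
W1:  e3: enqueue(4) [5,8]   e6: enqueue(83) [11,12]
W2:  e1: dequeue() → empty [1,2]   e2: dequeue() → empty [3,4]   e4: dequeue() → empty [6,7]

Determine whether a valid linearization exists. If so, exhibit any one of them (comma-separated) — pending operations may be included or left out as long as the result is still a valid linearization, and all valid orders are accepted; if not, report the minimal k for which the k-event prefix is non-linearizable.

not linearizable — minimal violating prefix: 10 events

the violation lands at event 10, e5's response at time 10: events 1..9 linearize, events 1..10 do not
no legal order exists: 2 real-time-consistent candidates over 5 completed FIFO queue operations, all rejected
sample order e1, e2, e3, e4, e5 stalls at step 4 — e4 dequeue() → empty has no legal effect
sample order e1, e2, e4, e3, e5 stalls at step 5 — e5 dequeue() → empty has no legal effect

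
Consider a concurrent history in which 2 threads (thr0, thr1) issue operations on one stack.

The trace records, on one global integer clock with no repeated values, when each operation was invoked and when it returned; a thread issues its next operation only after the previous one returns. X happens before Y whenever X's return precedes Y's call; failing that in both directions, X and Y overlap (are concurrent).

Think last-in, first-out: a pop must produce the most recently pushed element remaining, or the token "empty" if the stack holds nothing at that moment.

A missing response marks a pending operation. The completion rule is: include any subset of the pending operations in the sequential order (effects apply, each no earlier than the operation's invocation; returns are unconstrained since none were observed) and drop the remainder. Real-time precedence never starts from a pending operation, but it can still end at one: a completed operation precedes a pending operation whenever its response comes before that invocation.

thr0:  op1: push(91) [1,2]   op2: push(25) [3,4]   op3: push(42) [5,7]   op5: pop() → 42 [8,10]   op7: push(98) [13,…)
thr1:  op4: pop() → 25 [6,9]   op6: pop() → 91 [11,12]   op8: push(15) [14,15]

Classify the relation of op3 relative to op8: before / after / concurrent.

before

op3 spans [5,7], op8 spans [14,15]
resp(op3)=7 < inv(op8)=14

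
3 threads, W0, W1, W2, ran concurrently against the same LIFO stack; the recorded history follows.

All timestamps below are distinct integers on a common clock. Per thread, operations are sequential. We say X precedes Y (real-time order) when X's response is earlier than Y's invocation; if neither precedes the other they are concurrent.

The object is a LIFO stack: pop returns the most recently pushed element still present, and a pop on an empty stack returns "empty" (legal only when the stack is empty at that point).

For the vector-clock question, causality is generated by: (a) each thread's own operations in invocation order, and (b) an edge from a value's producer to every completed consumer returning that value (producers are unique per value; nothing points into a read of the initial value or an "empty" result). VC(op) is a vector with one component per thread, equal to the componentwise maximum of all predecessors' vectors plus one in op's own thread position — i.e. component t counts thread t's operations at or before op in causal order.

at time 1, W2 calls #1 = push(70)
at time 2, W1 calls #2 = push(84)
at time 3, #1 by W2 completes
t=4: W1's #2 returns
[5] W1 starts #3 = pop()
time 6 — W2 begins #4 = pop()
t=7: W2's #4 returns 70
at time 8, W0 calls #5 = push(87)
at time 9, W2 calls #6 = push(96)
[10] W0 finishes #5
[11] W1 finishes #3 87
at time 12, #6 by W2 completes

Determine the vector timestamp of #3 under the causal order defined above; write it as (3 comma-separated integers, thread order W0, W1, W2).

invoked at 1, #1 has no predecessors; its own W2 bump gives (0, 0, 1)
invoked at 2, #2 has no predecessors; its own W1 bump gives (0, 1, 0)
invoked at 8, #5 has no predecessors; its own W0 bump gives (1, 0, 0)
from VC(#1)=(0, 0, 1), #4 (invoked 6) maxes components and bumps W2 → (0, 0, 2)
from VC(#4)=(0, 0, 2), #6 (invoked 9) maxes components and bumps W2 → (0, 0, 3)
from VC(#2)=(0, 1, 0), VC(#5)=(1, 0, 0), #3 (invoked 5) maxes components and bumps W1 → (1, 2, 0)
target: VC(#3) = (1, 2, 0)

(1, 2, 0)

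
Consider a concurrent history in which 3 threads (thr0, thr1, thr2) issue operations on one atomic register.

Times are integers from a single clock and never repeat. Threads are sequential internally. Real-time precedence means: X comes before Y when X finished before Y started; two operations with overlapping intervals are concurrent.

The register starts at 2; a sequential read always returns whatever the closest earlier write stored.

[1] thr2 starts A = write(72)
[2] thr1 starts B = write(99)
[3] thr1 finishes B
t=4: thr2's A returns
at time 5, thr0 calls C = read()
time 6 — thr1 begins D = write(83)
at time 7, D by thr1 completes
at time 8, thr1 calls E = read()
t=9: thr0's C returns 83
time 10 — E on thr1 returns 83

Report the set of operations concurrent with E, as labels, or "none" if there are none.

E spans [8,10]: anything still running between times 8 and 10 counts as concurrent
A [1,4]: before
B [2,3]: before
C [5,9]: concurrent
D [6,7]: before

C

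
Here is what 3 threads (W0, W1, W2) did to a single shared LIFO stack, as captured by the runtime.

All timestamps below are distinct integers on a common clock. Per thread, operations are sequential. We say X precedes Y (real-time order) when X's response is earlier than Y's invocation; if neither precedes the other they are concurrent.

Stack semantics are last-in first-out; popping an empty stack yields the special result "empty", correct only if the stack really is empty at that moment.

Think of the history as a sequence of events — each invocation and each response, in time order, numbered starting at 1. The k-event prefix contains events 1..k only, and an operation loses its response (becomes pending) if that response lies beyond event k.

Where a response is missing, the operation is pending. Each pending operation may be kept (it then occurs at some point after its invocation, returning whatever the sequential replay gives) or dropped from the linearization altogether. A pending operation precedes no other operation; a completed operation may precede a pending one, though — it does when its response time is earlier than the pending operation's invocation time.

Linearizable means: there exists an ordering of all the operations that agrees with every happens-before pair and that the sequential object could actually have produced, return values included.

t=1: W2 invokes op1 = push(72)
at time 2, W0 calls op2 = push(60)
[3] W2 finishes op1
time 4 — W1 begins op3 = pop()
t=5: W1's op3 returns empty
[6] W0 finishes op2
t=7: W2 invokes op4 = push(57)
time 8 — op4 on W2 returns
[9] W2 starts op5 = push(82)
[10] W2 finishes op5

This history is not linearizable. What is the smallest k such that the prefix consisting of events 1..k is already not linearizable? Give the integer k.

one valid order for events 1..4 is op1:
after step 1 (op1 push(72)): stack <72>
at event 5 (op3's time-5 response) nothing linearizes any more
include/drop combinations of the 1 pending operation (op2) were all tried; none helps
one such order, op1, op3 (pending dropped), breaks at step 2 where op3 pop() → empty is illegal

5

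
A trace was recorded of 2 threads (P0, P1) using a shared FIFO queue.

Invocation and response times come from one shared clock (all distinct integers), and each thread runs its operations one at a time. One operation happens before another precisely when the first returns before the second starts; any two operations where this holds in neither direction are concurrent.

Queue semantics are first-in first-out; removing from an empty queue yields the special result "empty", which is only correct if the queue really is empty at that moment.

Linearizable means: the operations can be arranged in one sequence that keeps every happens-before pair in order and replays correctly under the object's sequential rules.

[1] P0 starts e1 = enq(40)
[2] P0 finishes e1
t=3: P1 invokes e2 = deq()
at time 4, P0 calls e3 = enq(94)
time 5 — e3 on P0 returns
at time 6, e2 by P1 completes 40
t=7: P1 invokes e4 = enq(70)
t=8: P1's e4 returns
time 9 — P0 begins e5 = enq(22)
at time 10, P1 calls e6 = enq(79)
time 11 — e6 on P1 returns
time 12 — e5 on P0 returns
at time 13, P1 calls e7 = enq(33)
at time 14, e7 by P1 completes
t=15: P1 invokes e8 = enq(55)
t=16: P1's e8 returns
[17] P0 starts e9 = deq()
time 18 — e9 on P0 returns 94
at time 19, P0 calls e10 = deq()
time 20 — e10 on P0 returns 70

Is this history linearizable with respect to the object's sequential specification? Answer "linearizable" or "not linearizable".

witness order: e1, e2, e3, e4, e5, e6, e7, e8, e9, e10
step 1: e1 enq(40) — queue <40>
step 2: e2 deq() → 40 — queue <>
step 3: e3 enq(94) — queue <94>
step 4: e4 enq(70) — queue <94,70>
step 5: e5 enq(22) — queue <94,70,22>
step 6: e6 enq(79) — queue <94,70,22,79>
step 7: e7 enq(33) — queue <94,70,22,79,33>
step 8: e8 enq(55) — queue <94,70,22,79,33,55>
step 9: e9 deq() → 94 — queue <70,22,79,33,55>
step 10: e10 deq() → 70 — queue <22,79,33,55>

linearizable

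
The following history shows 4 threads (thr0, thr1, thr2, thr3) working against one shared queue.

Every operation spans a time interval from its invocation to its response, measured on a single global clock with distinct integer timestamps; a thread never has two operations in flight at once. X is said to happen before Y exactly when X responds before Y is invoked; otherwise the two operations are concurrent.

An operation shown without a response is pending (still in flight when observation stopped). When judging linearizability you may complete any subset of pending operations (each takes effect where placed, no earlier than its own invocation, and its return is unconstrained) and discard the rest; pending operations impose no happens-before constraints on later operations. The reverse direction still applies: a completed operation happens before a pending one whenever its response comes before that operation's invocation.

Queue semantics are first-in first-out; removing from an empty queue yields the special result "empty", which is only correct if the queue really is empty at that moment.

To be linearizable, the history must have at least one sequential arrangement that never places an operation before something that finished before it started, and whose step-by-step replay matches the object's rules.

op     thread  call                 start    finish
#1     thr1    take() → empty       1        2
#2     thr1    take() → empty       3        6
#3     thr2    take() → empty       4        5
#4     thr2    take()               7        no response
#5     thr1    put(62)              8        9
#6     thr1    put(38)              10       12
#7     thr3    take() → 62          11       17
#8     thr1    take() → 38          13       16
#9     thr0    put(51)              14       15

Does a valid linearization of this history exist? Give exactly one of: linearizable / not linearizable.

linearizable

a witness: #1, #2, #3, #4, #5, #6, #7, #8, #9
after step 1 (#1 take() → empty): queue <>
after step 2 (#2 take() → empty): queue <>
after step 3 (#3 take() → empty): queue <>
after step 4 (#4 take() (pending, included)): queue <>
after step 5 (#5 put(62)): queue <62>
after step 6 (#6 put(38)): queue <62,38>
after step 7 (#7 take() → 62): queue <38>
after step 8 (#8 take() → 38): queue <>
after step 9 (#9 put(51)): queue <51>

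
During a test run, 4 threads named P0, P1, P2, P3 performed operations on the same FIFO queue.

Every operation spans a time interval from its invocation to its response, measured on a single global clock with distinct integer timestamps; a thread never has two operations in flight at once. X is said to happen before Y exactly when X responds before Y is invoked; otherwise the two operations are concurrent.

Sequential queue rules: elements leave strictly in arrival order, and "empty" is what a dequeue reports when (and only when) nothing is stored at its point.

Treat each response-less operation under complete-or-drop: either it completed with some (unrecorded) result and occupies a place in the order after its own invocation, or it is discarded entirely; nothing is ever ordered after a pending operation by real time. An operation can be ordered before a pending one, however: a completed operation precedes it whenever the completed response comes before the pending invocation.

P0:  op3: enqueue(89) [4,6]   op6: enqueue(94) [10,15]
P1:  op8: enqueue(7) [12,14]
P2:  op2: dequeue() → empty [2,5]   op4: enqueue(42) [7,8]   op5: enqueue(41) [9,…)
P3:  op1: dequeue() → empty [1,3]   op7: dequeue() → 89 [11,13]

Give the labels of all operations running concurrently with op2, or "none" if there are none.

op1, op3

op2 runs from 2 to 5; window-overlapping ops are concurrent
op1 [1,3]: concurrent
op3 [4,6]: concurrent
op4 [7,8]: after
op5 [9,…): after
op6 [10,15]: after
op7 [11,13]: after
op8 [12,14]: after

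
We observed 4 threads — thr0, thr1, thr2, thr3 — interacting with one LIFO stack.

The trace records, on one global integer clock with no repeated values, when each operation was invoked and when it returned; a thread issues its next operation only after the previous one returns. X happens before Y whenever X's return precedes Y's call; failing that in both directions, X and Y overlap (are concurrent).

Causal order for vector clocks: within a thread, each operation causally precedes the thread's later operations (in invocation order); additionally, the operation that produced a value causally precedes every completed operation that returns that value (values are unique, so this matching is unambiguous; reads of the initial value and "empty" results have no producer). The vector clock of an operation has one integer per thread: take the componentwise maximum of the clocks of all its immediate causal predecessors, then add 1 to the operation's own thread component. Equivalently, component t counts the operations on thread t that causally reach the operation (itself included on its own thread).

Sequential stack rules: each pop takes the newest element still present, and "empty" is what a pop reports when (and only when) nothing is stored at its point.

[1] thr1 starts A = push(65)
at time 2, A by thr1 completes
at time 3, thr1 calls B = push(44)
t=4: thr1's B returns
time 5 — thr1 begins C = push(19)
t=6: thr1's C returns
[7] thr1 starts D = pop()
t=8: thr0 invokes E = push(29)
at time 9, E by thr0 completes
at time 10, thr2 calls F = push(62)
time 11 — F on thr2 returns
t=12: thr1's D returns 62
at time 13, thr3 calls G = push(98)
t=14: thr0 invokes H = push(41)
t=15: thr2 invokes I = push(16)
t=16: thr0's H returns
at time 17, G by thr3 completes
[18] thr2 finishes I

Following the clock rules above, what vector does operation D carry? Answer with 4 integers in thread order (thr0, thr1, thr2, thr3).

VC(G, invoked at 13): no causal predecessors; +1 on thr3 → (0, 0, 0, 1)
VC(F, invoked at 10): no causal predecessors; +1 on thr2 → (0, 0, 1, 0)
VC(A, invoked at 1): no causal predecessors; +1 on thr1 → (0, 1, 0, 0)
VC(E, invoked at 8): no causal predecessors; +1 on thr0 → (1, 0, 0, 0)
I, invoked 15, takes VC(F)=(0, 0, 1, 0) under max, adds 1 for thr2 → (0, 0, 2, 0)
B, invoked 3, takes VC(A)=(0, 1, 0, 0) under max, adds 1 for thr1 → (0, 2, 0, 0)
H, invoked 14, takes VC(E)=(1, 0, 0, 0) under max, adds 1 for thr0 → (2, 0, 0, 0)
C, invoked 5, takes VC(B)=(0, 2, 0, 0) under max, adds 1 for thr1 → (0, 3, 0, 0)
D, invoked 7, takes VC(C)=(0, 3, 0, 0), VC(F)=(0, 0, 1, 0) under max, adds 1 for thr1 → (0, 4, 1, 0)
target: VC(D) = (0, 4, 1, 0)

(0, 4, 1, 0)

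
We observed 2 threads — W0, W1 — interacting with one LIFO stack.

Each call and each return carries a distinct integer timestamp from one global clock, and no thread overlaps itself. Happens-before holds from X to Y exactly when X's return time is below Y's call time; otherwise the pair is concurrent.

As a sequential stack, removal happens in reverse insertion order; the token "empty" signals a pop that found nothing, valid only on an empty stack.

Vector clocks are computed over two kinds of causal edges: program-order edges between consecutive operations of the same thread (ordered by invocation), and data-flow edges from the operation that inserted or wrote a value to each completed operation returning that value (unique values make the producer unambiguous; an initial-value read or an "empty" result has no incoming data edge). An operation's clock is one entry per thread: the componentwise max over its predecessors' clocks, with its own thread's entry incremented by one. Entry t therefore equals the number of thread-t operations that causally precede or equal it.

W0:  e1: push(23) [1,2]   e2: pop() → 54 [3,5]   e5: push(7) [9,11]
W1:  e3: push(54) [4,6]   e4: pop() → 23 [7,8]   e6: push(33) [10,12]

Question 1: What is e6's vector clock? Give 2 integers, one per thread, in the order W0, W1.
(1, 3)

VC(e3, invoked at 4): no causal predecessors; +1 on W1 → (0, 1)
VC(e1, invoked at 1): no causal predecessors; +1 on W0 → (1, 0)
from VC(e1)=(1, 0), VC(e3)=(0, 1), e4 (invoked 7) maxes components and bumps W1 → (1, 2)
from VC(e1)=(1, 0), VC(e3)=(0, 1), e2 (invoked 3) maxes components and bumps W0 → (2, 1)
from VC(e4)=(1, 2), e6 (invoked 10) maxes components and bumps W1 → (1, 3)
from VC(e2)=(2, 1), e5 (invoked 9) maxes components and bumps W0 → (3, 1)
target: VC(e6) = (1, 3)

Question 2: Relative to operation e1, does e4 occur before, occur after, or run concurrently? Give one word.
after

e4 spans [7,8], e1 spans [1,2]
resp(e1)=2 < inv(e4)=7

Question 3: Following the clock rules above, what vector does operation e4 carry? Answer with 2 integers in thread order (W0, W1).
(1, 2)

root op e3, invoked 4: fresh clock plus W1's own tick → (0, 1)
root op e1, invoked 1: fresh clock plus W0's own tick → (1, 0)
invoked at 7, e4 merges VC(e1)=(1, 0), VC(e3)=(0, 1) and bumps W1's slot → (1, 2)
invoked at 3, e2 merges VC(e1)=(1, 0), VC(e3)=(0, 1) and bumps W0's slot → (2, 1)
invoked at 10, e6 merges VC(e4)=(1, 2) and bumps W1's slot → (1, 3)
invoked at 9, e5 merges VC(e2)=(2, 1) and bumps W0's slot → (3, 1)
target: VC(e4) = (1, 2)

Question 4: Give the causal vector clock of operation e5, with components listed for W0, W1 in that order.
(3, 1)

e3 (invocation 4): nothing precedes it; W1's component alone gives (0, 1)
e1 (invocation 1): nothing precedes it; W0's component alone gives (1, 0)
VC(e4, invoked at 7): max of VC(e1)=(1, 0), VC(e3)=(0, 1), then +1 on thread W1 → (1, 2)
VC(e2, invoked at 3): max of VC(e1)=(1, 0), VC(e3)=(0, 1), then +1 on thread W0 → (2, 1)
VC(e6, invoked at 10): max of VC(e4)=(1, 2), then +1 on thread W1 → (1, 3)
VC(e5, invoked at 9): max of VC(e2)=(2, 1), then +1 on thread W0 → (3, 1)
target: VC(e5) = (3, 1)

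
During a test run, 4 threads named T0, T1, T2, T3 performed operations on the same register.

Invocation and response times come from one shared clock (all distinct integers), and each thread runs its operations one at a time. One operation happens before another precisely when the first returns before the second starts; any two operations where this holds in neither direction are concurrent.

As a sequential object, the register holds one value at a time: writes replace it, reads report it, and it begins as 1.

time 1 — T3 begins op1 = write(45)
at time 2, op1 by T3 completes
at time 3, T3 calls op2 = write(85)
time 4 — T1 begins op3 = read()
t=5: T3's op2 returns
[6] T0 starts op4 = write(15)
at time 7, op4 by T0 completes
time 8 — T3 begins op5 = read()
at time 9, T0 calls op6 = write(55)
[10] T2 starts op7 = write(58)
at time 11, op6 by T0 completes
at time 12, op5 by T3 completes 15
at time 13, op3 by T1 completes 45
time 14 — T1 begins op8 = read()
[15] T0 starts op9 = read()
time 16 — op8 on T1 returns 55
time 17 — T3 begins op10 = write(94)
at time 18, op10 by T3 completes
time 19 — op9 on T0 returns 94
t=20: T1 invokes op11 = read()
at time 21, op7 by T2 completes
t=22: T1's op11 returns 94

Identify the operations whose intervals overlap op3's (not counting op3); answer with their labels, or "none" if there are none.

overlap test against op3 [4,13]: concurrent iff the interval meets 4..13
op1 [1,2]: before
op2 [3,5]: concurrent
op4 [6,7]: concurrent
op5 [8,12]: concurrent
op6 [9,11]: concurrent
op7 [10,21]: concurrent
op8 [14,16]: after
op9 [15,19]: after
op10 [17,18]: after
op11 [20,22]: after

op2, op4, op5, op6, op7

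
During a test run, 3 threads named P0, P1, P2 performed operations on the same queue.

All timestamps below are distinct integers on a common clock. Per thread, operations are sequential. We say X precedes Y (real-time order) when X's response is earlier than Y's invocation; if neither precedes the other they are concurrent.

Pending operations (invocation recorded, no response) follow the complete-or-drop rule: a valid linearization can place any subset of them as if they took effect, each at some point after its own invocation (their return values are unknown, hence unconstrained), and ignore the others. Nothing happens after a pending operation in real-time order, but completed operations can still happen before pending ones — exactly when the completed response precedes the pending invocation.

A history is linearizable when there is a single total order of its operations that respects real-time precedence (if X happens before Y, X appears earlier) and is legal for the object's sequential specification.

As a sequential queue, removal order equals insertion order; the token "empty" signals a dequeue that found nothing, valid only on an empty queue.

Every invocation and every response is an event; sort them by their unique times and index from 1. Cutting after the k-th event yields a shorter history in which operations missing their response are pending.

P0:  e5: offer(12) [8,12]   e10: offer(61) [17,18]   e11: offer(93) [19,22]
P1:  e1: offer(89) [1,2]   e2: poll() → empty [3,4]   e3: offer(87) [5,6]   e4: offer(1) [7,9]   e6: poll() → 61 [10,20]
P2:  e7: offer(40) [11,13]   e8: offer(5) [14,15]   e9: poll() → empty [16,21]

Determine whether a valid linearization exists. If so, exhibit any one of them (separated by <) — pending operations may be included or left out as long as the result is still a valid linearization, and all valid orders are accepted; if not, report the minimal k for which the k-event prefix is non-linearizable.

the violation lands at event 4, e2's response at time 4: events 1..3 linearize, events 1..4 do not
exhaustive check: the 2 completed queue ops admit one real-time order; illegal
one such order, e1, e2, breaks at step 2 where e2 poll() → empty is illegal

not linearizable — minimal violating prefix: 4 events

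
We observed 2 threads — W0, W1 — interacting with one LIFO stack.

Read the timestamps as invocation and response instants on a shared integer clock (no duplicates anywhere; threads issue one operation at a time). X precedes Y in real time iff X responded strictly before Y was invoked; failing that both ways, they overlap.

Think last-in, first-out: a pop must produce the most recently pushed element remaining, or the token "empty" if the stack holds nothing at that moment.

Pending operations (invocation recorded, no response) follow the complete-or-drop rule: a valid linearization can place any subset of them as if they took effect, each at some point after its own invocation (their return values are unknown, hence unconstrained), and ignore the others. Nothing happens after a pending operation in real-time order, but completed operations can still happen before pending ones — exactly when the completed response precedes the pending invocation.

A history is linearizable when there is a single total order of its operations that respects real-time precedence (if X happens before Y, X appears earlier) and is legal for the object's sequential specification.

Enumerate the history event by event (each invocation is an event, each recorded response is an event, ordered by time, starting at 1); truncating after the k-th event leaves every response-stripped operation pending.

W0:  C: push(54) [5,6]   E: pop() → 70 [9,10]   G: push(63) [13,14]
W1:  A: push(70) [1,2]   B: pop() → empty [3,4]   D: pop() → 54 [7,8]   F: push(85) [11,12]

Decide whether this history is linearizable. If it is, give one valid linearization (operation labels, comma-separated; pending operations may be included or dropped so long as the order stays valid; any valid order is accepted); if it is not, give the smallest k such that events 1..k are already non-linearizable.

not linearizable — minimal violating prefix: 4 events

through event 3 a valid linearization exists; event 4 (B responding at time 4) ends that
one real-time candidate order over the 2 completed operations — the LIFO stack replay rejects it
take A, B: step 2 already fails, because B pop() → empty cannot occur there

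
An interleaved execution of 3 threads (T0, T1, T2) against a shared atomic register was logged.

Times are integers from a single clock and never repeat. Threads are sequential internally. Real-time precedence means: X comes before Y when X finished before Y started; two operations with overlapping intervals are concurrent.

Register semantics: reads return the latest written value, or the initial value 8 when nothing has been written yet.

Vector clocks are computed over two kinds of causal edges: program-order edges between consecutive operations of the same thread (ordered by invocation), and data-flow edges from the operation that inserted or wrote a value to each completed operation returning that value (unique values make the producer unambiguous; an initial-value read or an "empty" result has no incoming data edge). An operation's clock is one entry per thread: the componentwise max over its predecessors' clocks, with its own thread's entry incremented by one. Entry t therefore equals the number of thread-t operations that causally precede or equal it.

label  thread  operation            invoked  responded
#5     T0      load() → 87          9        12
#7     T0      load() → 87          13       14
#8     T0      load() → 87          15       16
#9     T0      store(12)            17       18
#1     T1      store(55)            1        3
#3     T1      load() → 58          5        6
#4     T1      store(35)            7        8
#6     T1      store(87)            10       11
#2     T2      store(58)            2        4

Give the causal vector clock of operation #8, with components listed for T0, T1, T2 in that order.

(3, 4, 1)

no predecessors for #2 (invoked 2): T2 increments from zero → (0, 0, 1)
no predecessors for #1 (invoked 1): T1 increments from zero → (0, 1, 0)
from VC(#1)=(0, 1, 0), VC(#2)=(0, 0, 1), #3 (invoked 5) maxes components and bumps T1 → (0, 2, 1)
from VC(#3)=(0, 2, 1), #4 (invoked 7) maxes components and bumps T1 → (0, 3, 1)
from VC(#4)=(0, 3, 1), #6 (invoked 10) maxes components and bumps T1 → (0, 4, 1)
from VC(#6)=(0, 4, 1), #5 (invoked 9) maxes components and bumps T0 → (1, 4, 1)
from VC(#5)=(1, 4, 1), VC(#6)=(0, 4, 1), #7 (invoked 13) maxes components and bumps T0 → (2, 4, 1)
from VC(#6)=(0, 4, 1), VC(#7)=(2, 4, 1), #8 (invoked 15) maxes components and bumps T0 → (3, 4, 1)
from VC(#8)=(3, 4, 1), #9 (invoked 17) maxes components and bumps T0 → (4, 4, 1)
target: VC(#8) = (3, 4, 1)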